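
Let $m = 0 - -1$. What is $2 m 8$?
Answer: $16$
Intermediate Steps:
$m = 1$ ($m = 0 + 1 = 1$)
$2 m 8 = 2 \cdot 1 \cdot 8 = 2 \cdot 8 = 16$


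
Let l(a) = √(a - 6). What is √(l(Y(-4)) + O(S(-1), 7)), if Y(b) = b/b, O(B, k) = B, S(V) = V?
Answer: √(-1 + I*√5) ≈ 0.85132 + 1.3133*I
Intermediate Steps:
Y(b) = 1
l(a) = √(-6 + a)
√(l(Y(-4)) + O(S(-1), 7)) = √(√(-6 + 1) - 1) = √(√(-5) - 1) = √(I*√5 - 1) = √(-1 + I*√5)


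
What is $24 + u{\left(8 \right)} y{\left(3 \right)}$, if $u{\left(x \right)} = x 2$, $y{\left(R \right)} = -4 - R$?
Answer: $-88$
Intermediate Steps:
$u{\left(x \right)} = 2 x$
$24 + u{\left(8 \right)} y{\left(3 \right)} = 24 + 2 \cdot 8 \left(-4 - 3\right) = 24 + 16 \left(-4 - 3\right) = 24 + 16 \left(-7\right) = 24 - 112 = -88$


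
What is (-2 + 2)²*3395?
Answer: 0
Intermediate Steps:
(-2 + 2)²*3395 = 0²*3395 = 0*3395 = 0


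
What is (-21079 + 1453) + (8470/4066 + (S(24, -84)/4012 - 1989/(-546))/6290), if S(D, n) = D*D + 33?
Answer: -7047460827801503/359126115880 ≈ -19624.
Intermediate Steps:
S(D, n) = 33 + D² (S(D, n) = D² + 33 = 33 + D²)
(-21079 + 1453) + (8470/4066 + (S(24, -84)/4012 - 1989/(-546))/6290) = (-21079 + 1453) + (8470/4066 + ((33 + 24²)/4012 - 1989/(-546))/6290) = -19626 + (8470*(1/4066) + ((33 + 576)*(1/4012) - 1989*(-1/546))*(1/6290)) = -19626 + (4235/2033 + (609*(1/4012) + 51/14)*(1/6290)) = -19626 + (4235/2033 + (609/4012 + 51/14)*(1/6290)) = -19626 + (4235/2033 + (106569/28084)*(1/6290)) = -19626 + (4235/2033 + 106569/176648360) = -19626 + 748322459377/359126115880 = -7047460827801503/359126115880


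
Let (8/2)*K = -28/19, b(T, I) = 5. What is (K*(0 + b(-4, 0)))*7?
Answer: -245/19 ≈ -12.895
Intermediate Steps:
K = -7/19 (K = (-28/19)/4 = (-28*1/19)/4 = (1/4)*(-28/19) = -7/19 ≈ -0.36842)
(K*(0 + b(-4, 0)))*7 = -7*(0 + 5)/19*7 = -7/19*5*7 = -35/19*7 = -245/19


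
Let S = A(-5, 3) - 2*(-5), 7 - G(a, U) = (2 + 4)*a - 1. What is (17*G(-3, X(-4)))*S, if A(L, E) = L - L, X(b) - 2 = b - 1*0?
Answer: 4420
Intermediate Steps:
X(b) = 2 + b (X(b) = 2 + (b - 1*0) = 2 + (b + 0) = 2 + b)
A(L, E) = 0
G(a, U) = 8 - 6*a (G(a, U) = 7 - ((2 + 4)*a - 1) = 7 - (6*a - 1) = 7 - (-1 + 6*a) = 7 + (1 - 6*a) = 8 - 6*a)
S = 10 (S = 0 - 2*(-5) = 0 + 10 = 10)
(17*G(-3, X(-4)))*S = (17*(8 - 6*(-3)))*10 = (17*(8 + 18))*10 = (17*26)*10 = 442*10 = 4420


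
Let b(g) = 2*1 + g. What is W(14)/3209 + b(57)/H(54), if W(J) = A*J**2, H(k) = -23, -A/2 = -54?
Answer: 297533/73807 ≈ 4.0312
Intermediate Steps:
A = 108 (A = -2*(-54) = 108)
b(g) = 2 + g
W(J) = 108*J**2
W(14)/3209 + b(57)/H(54) = (108*14**2)/3209 + (2 + 57)/(-23) = (108*196)*(1/3209) + 59*(-1/23) = 21168*(1/3209) - 59/23 = 21168/3209 - 59/23 = 297533/73807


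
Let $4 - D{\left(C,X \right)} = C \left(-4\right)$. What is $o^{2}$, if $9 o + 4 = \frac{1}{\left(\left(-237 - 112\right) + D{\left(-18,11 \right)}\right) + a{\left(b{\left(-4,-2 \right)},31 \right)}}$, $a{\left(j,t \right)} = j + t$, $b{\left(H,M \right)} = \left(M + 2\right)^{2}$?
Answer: $\frac{265225}{1340964} \approx 0.19779$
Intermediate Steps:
$b{\left(H,M \right)} = \left(2 + M\right)^{2}$
$D{\left(C,X \right)} = 4 + 4 C$ ($D{\left(C,X \right)} = 4 - C \left(-4\right) = 4 - - 4 C = 4 + 4 C$)
$o = - \frac{515}{1158}$ ($o = - \frac{4}{9} + \frac{1}{9 \left(\left(\left(-237 - 112\right) + \left(4 + 4 \left(-18\right)\right)\right) + \left(\left(2 - 2\right)^{2} + 31\right)\right)} = - \frac{4}{9} + \frac{1}{9 \left(\left(-349 + \left(4 - 72\right)\right) + \left(0^{2} + 31\right)\right)} = - \frac{4}{9} + \frac{1}{9 \left(\left(-349 - 68\right) + \left(0 + 31\right)\right)} = - \frac{4}{9} + \frac{1}{9 \left(-417 + 31\right)} = - \frac{4}{9} + \frac{1}{9 \left(-386\right)} = - \frac{4}{9} + \frac{1}{9} \left(- \frac{1}{386}\right) = - \frac{4}{9} - \frac{1}{3474} = - \frac{515}{1158} \approx -0.44473$)
$o^{2} = \left(- \frac{515}{1158}\right)^{2} = \frac{265225}{1340964}$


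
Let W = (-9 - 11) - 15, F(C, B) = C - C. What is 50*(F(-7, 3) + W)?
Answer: -1750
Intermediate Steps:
F(C, B) = 0
W = -35 (W = -20 - 15 = -35)
50*(F(-7, 3) + W) = 50*(0 - 35) = 50*(-35) = -1750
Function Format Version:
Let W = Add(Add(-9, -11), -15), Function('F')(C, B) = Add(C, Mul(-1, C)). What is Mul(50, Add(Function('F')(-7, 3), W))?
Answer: -1750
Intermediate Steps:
Function('F')(C, B) = 0
W = -35 (W = Add(-20, -15) = -35)
Mul(50, Add(Function('F')(-7, 3), W)) = Mul(50, Add(0, -35)) = Mul(50, -35) = -1750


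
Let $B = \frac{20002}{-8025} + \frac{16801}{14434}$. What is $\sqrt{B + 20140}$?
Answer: $\frac{\sqrt{10808222928212882298}}{23166570} \approx 141.91$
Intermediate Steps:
$B = - \frac{153880843}{115832850}$ ($B = 20002 \left(- \frac{1}{8025}\right) + 16801 \cdot \frac{1}{14434} = - \frac{20002}{8025} + \frac{16801}{14434} = - \frac{153880843}{115832850} \approx -1.3285$)
$\sqrt{B + 20140} = \sqrt{- \frac{153880843}{115832850} + 20140} = \sqrt{\frac{2332719718157}{115832850}} = \frac{\sqrt{10808222928212882298}}{23166570}$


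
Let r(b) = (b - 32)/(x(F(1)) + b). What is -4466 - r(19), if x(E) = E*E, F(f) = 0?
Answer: -84841/19 ≈ -4465.3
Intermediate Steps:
x(E) = E²
r(b) = (-32 + b)/b (r(b) = (b - 32)/(0² + b) = (-32 + b)/(0 + b) = (-32 + b)/b)
-4466 - r(19) = -4466 - (-32 + 19)/19 = -4466 - (-13)/19 = -4466 - 1*(-13/19) = -4466 + 13/19 = -84841/19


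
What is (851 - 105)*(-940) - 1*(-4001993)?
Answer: 3300753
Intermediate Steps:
(851 - 105)*(-940) - 1*(-4001993) = 746*(-940) + 4001993 = -701240 + 4001993 = 3300753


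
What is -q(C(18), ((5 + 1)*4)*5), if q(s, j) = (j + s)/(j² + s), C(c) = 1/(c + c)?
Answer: -4321/518401 ≈ -0.0083352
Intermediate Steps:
C(c) = 1/(2*c)
q(s, j) = (j + s)/(s + j²)
-q(C(18), ((5 + 1)*4)*5) = -(((5 + 1)*4)*5 + (½)/18)/((½)/18 + (((5 + 1)*4)*5)²) = -((6*4)*5 + (½)*(1/18))/((½)*(1/18) + ((6*4)*5)²) = -(24*5 + 1/36)/(1/36 + (24*5)²) = -(120 + 1/36)/(1/36 + 120²) = -4321/((1/36 + 14400)*36) = -4321/(518401/36*36) = -36*4321/(518401*36) = -1*4321/518401 = -4321/518401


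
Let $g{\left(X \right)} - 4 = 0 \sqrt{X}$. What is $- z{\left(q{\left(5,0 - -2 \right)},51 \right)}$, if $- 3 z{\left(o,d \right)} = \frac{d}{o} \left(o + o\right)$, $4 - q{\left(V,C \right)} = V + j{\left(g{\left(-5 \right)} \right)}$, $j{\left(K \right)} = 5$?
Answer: $34$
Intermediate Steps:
$g{\left(X \right)} = 4$ ($g{\left(X \right)} = 4 + 0 \sqrt{X} = 4 + 0 = 4$)
$q{\left(V,C \right)} = -1 - V$ ($q{\left(V,C \right)} = 4 - \left(V + 5\right) = 4 - \left(5 + V\right) = -1 - V$)
$z{\left(o,d \right)} = - \frac{2 d}{3}$ ($z{\left(o,d \right)} = - \frac{\frac{d}{o} \left(o + o\right)}{3} = - \frac{\frac{d}{o} 2 o}{3} = - \frac{2 d}{3}$)
$- z{\left(q{\left(5,0 - -2 \right)},51 \right)} = - \frac{\left(-2\right) 51}{3} = \left(-1\right) \left(-34\right) = 34$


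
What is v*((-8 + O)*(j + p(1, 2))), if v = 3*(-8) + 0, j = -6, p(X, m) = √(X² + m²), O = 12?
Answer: 576 - 96*√5 ≈ 361.34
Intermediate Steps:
v = -24 (v = -24 + 0 = -24)
v*((-8 + O)*(j + p(1, 2))) = -24*(-8 + 12)*(-6 + √(1² + 2²)) = -96*(-6 + √(1 + 4)) = -96*(-6 + √5) = -24*(-24 + 4*√5) = 576 - 96*√5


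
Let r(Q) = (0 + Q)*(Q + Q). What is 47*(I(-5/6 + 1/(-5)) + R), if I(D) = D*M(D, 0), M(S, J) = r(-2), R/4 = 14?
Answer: 33652/15 ≈ 2243.5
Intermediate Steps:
r(Q) = 2*Q² (r(Q) = Q*(2*Q) = 2*Q²)
R = 56 (R = 4*14 = 56)
M(S, J) = 8 (M(S, J) = 2*(-2)² = 2*4 = 8)
I(D) = 8*D (I(D) = D*8 = 8*D)
47*(I(-5/6 + 1/(-5)) + R) = 47*(8*(-5/6 + 1/(-5)) + 56) = 47*(8*(-5*⅙ + 1*(-⅕)) + 56) = 47*(8*(-⅚ - ⅕) + 56) = 47*(8*(-31/30) + 56) = 47*(-124/15 + 56) = 47*(716/15) = 33652/15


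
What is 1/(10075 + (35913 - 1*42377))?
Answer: 1/3611 ≈ 0.00027693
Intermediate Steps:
1/(10075 + (35913 - 1*42377)) = 1/(10075 + (35913 - 42377)) = 1/(10075 - 6464) = 1/3611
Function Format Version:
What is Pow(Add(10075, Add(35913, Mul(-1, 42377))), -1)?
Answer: Rational(1, 3611) ≈ 0.00027693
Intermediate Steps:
Pow(Add(10075, Add(35913, Mul(-1, 42377))), -1) = Pow(Add(10075, Add(35913, -42377)), -1) = Pow(Add(10075, -6464), -1) = Pow(3611, -1) = Rational(1, 3611)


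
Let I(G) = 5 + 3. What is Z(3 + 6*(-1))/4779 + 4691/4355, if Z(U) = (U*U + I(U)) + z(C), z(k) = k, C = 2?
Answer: 22501034/20812545 ≈ 1.0811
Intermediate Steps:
I(G) = 8
Z(U) = 10 + U² (Z(U) = (U*U + 8) + 2 = (U² + 8) + 2 = (8 + U²) + 2 = 10 + U²)
Z(3 + 6*(-1))/4779 + 4691/4355 = (10 + (3 + 6*(-1))²)/4779 + 4691/4355 = (10 + (3 - 6)²)*(1/4779) + 4691*(1/4355) = (10 + (-3)²)*(1/4779) + 4691/4355 = (10 + 9)*(1/4779) + 4691/4355 = 19*(1/4779) + 4691/4355 = 19/4779 + 4691/4355 = 22501034/20812545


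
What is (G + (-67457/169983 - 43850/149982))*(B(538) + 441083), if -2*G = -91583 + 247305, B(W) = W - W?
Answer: -145927627329618995095/4249065051 ≈ -3.4343e+10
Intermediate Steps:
B(W) = 0
G = -77861 (G = -(-91583 + 247305)/2 = -½*155722 = -77861)
(G + (-67457/169983 - 43850/149982))*(B(538) + 441083) = (-77861 + (-67457/169983 - 43850/149982))*(0 + 441083) = (-77861 + (-67457*1/169983 - 43850*1/149982))*441083 = (-77861 + (-67457/169983 - 21925/74991))*441083 = (-77861 - 2928515054/4249065051)*441083 = -330839382450965/4249065051*441083 = -145927627329618995095/4249065051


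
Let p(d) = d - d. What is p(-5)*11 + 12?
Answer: 12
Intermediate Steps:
p(d) = 0
p(-5)*11 + 12 = 0*11 + 12 = 0 + 12 = 12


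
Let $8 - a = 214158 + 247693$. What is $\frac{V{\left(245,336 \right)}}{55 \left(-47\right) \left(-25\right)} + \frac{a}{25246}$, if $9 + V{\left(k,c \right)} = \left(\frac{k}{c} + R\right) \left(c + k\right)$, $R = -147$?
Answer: $- \frac{767815700359}{39156546000} \approx -19.609$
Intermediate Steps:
$a = -461843$ ($a = 8 - \left(214158 + 247693\right) = 8 - 461851 = -461843$)
$V{\left(k,c \right)} = -9 + \left(-147 + \frac{k}{c}\right) \left(c + k\right)$ ($V{\left(k,c \right)} = -9 + \left(\frac{k}{c} - 147\right) \left(c + k\right) = -9 + \left(-147 + \frac{k}{c}\right) \left(c + k\right)$)
$\frac{V{\left(245,336 \right)}}{55 \left(-47\right) \left(-25\right)} + \frac{a}{25246} = \frac{-9 - 49392 - 35770 + \frac{245^{2}}{336}}{55 \left(-47\right) \left(-25\right)} - \frac{461843}{25246} = \frac{-9 - 49392 - 35770 + \frac{1}{336} \cdot 60025}{\left(-2585\right) \left(-25\right)} - \frac{461843}{25246} = \frac{-9 - 49392 - 35770 + \frac{8575}{48}}{64625} - \frac{461843}{25246} = \left(- \frac{4079633}{48}\right) \frac{1}{64625} - \frac{461843}{25246} = - \frac{4079633}{3102000} - \frac{461843}{25246} = - \frac{767815700359}{39156546000}$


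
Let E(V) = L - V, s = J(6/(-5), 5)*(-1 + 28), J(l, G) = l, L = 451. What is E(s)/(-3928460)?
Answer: -2417/19642300 ≈ -0.00012305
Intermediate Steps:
s = -162/5 (s = (6/(-5))*(-1 + 28) = (6*(-1/5))*27 = -6/5*27 = -162/5 ≈ -32.400)
E(V) = 451 - V
E(s)/(-3928460) = (451 - 1*(-162/5))/(-3928460) = (451 + 162/5)*(-1/3928460) = (2417/5)*(-1/3928460) = -2417/19642300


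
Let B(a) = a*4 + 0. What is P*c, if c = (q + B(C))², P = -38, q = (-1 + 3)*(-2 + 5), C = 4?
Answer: -18392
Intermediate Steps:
B(a) = 4*a (B(a) = 4*a + 0 = 4*a)
q = 6 (q = 2*3 = 6)
c = 484 (c = (6 + 4*4)² = (6 + 16)² = 22² = 484)
P*c = -38*484 = -18392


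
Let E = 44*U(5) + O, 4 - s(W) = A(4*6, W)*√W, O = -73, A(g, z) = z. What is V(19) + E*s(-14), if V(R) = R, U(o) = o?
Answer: 607 + 2058*I*√14 ≈ 607.0 + 7700.3*I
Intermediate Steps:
s(W) = 4 - W^(3/2) (s(W) = 4 - W*√W = 4 - W^(3/2))
E = 147 (E = 44*5 - 73 = 220 - 73 = 147)
V(19) + E*s(-14) = 19 + 147*(4 - (-14)^(3/2)) = 19 + 147*(4 - (-14)*I*√14) = 19 + 147*(4 + 14*I*√14) = 19 + (588 + 2058*I*√14) = 607 + 2058*I*√14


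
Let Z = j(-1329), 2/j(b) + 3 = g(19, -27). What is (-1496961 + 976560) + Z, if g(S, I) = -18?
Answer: -10928423/21 ≈ -5.2040e+5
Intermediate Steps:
j(b) = -2/21 (j(b) = 2/(-3 - 18) = 2/(-21) = 2*(-1/21) = -2/21)
Z = -2/21 ≈ -0.095238
(-1496961 + 976560) + Z = (-1496961 + 976560) - 2/21 = -520401 - 2/21 = -10928423/21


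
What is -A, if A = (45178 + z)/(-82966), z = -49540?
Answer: -2181/41483 ≈ -0.052576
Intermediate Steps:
A = 2181/41483 (A = (45178 - 49540)/(-82966) = -4362*(-1/82966) = 2181/41483 ≈ 0.052576)
-A = -1*2181/41483 = -2181/41483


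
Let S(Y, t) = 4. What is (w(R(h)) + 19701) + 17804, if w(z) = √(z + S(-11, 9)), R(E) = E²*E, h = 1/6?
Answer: 37505 + √5190/36 ≈ 37507.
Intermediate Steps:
h = ⅙ ≈ 0.16667
R(E) = E³
w(z) = √(4 + z) (w(z) = √(z + 4) = √(4 + z))
(w(R(h)) + 19701) + 17804 = (√(4 + (⅙)³) + 19701) + 17804 = (√(4 + 1/216) + 19701) + 17804 = (√(865/216) + 19701) + 17804 = (√5190/36 + 19701) + 17804 = (19701 + √5190/36) + 17804 = 37505 + √5190/36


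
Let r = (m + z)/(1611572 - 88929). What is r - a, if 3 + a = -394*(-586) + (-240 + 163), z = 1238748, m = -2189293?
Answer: -351433045517/1522643 ≈ -2.3080e+5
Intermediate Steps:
r = -950545/1522643 (r = (-2189293 + 1238748)/(1611572 - 88929) = -950545/1522643 ≈ -0.62427)
a = 230804 (a = -3 + (-394*(-586) + (-240 + 163)) = -3 + (230884 - 77) = -3 + 230807 = 230804)
r - a = -950545/1522643 - 1*230804 = -950545/1522643 - 230804 = -351433045517/1522643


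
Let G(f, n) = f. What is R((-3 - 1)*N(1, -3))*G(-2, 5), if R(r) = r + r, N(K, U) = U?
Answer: -48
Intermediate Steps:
R(r) = 2*r
R((-3 - 1)*N(1, -3))*G(-2, 5) = (2*((-3 - 1)*(-3)))*(-2) = (2*(-4*(-3)))*(-2) = (2*12)*(-2) = 24*(-2) = -48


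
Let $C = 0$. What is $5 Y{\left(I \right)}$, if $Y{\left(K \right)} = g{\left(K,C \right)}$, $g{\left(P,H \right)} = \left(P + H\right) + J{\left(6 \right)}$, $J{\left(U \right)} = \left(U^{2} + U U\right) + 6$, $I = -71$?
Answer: $35$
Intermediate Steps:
$J{\left(U \right)} = 6 + 2 U^{2}$ ($J{\left(U \right)} = \left(U^{2} + U^{2}\right) + 6 = 2 U^{2} + 6 = 6 + 2 U^{2}$)
$g{\left(P,H \right)} = 78 + H + P$ ($g{\left(P,H \right)} = \left(P + H\right) + \left(6 + 2 \cdot 6^{2}\right) = \left(H + P\right) + \left(6 + 2 \cdot 36\right) = \left(H + P\right) + \left(6 + 72\right) = \left(H + P\right) + 78 = 78 + H + P$)
$Y{\left(K \right)} = 78 + K$ ($Y{\left(K \right)} = 78 + 0 + K = 78 + K$)
$5 Y{\left(I \right)} = 5 \left(78 - 71\right) = 5 \cdot 7 = 35$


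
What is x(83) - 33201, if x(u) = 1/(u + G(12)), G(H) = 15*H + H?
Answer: -9130274/275 ≈ -33201.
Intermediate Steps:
G(H) = 16*H
x(u) = 1/(192 + u) (x(u) = 1/(u + 16*12) = 1/(u + 192) = 1/(192 + u))
x(83) - 33201 = 1/(192 + 83) - 33201 = 1/275 - 33201 = -9130274/275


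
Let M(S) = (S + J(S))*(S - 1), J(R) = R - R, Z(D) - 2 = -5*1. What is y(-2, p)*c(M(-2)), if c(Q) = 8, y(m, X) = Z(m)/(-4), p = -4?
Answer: 6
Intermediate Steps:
Z(D) = -3 (Z(D) = 2 - 5*1 = 2 - 5 = -3)
J(R) = 0
M(S) = S*(-1 + S) (M(S) = (S + 0)*(S - 1) = S*(-1 + S))
y(m, X) = ¾ (y(m, X) = -3/(-4) = -3*(-¼) = ¾)
y(-2, p)*c(M(-2)) = (¾)*8 = 6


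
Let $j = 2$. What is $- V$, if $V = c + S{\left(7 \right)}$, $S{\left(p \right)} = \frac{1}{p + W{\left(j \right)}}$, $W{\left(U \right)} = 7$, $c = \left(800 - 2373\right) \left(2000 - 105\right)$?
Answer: $\frac{41731689}{14} \approx 2.9808 \cdot 10^{6}$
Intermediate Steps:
$c = -2980835$ ($c = \left(-1573\right) 1895 = -2980835$)
$S{\left(p \right)} = \frac{1}{7 + p}$ ($S{\left(p \right)} = \frac{1}{p + 7} = \frac{1}{7 + p}$)
$V = - \frac{41731689}{14}$ ($V = -2980835 + \frac{1}{7 + 7} = -2980835 + \frac{1}{14} = - \frac{41731689}{14} \approx -2.9808 \cdot 10^{6}$)
$- V = \left(-1\right) \left(- \frac{41731689}{14}\right) = \frac{41731689}{14}$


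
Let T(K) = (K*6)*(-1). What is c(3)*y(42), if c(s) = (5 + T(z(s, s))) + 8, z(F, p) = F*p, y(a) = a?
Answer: -1722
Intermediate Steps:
T(K) = -6*K (T(K) = (6*K)*(-1) = -6*K)
c(s) = 13 - 6*s² (c(s) = (5 - 6*s*s) + 8 = (5 - 6*s²) + 8 = 13 - 6*s²)
c(3)*y(42) = (13 - 6*3²)*42 = (13 - 6*9)*42 = (13 - 54)*42 = -41*42 = -1722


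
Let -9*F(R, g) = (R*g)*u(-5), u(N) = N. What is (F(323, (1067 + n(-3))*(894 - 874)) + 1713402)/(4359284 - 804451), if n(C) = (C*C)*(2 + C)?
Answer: 49594018/31993497 ≈ 1.5501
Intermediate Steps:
n(C) = C**2*(2 + C)
F(R, g) = 5*R*g/9 (F(R, g) = -R*g*(-5)/9 = -(-5)*R*g/9 = 5*R*g/9)
(F(323, (1067 + n(-3))*(894 - 874)) + 1713402)/(4359284 - 804451) = ((5/9)*323*((1067 + (-3)**2*(2 - 3))*(894 - 874)) + 1713402)/(4359284 - 804451) = ((5/9)*323*((1067 + 9*(-1))*20) + 1713402)/3554833 = ((5/9)*323*((1067 - 9)*20) + 1713402)*(1/3554833) = ((5/9)*323*(1058*20) + 1713402)*(1/3554833) = ((5/9)*323*21160 + 1713402)*(1/3554833) = (34173400/9 + 1713402)*(1/3554833) = (49594018/9)*(1/3554833) = 49594018/31993497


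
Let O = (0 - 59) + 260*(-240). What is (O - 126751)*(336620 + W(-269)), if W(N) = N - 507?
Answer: -63545043240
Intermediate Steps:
W(N) = -507 + N
O = -62459 (O = -59 - 62400 = -62459)
(O - 126751)*(336620 + W(-269)) = (-62459 - 126751)*(336620 + (-507 - 269)) = -189210*(336620 - 776) = -189210*335844 = -63545043240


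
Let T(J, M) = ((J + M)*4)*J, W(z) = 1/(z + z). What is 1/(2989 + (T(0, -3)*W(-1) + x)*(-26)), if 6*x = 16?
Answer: 3/8759 ≈ 0.00034251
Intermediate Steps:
W(z) = 1/(2*z)
x = 8/3 (x = (1/6)*16 = 8/3 ≈ 2.6667)
T(J, M) = J*(4*J + 4*M) (T(J, M) = (4*J + 4*M)*J = J*(4*J + 4*M))
1/(2989 + (T(0, -3)*W(-1) + x)*(-26)) = 1/(2989 + ((4*0*(0 - 3))*((1/2)/(-1)) + 8/3)*(-26)) = 1/(2989 + ((4*0*(-3))*((1/2)*(-1)) + 8/3)*(-26)) = 1/(2989 + (0*(-1/2) + 8/3)*(-26)) = 1/(2989 + (0 + 8/3)*(-26)) = 1/(2989 + (8/3)*(-26)) = 1/(2989 - 208/3) = 1/(8759/3) = 3/8759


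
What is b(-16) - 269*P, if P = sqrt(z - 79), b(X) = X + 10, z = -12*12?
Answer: -6 - 269*I*sqrt(223) ≈ -6.0 - 4017.0*I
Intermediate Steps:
z = -144
b(X) = 10 + X
P = I*sqrt(223) (P = sqrt(-144 - 79) = sqrt(-223) = I*sqrt(223) ≈ 14.933*I)
b(-16) - 269*P = (10 - 16) - 269*I*sqrt(223) = -6 - 269*I*sqrt(223)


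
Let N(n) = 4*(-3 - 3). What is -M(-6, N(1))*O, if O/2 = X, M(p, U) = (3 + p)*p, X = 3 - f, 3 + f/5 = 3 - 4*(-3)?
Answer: 2052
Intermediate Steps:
N(n) = -24 (N(n) = 4*(-6) = -24)
f = 60 (f = -15 + 5*(3 - 4*(-3)) = -15 + 5*(3 + 12) = -15 + 5*15 = -15 + 75 = 60)
X = -57 (X = 3 - 1*60 = 3 - 60 = -57)
M(p, U) = p*(3 + p)
O = -114 (O = 2*(-57) = -114)
-M(-6, N(1))*O = -(-6*(3 - 6))*(-114) = -(-6*(-3))*(-114) = -18*(-114) = -1*(-2052) = 2052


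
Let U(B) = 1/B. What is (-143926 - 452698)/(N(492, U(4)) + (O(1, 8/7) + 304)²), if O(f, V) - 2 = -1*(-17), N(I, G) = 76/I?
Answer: -36692376/6416243 ≈ -5.7187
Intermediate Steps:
O(f, V) = 19 (O(f, V) = 2 - 1*(-17) = 2 + 17 = 19)
(-143926 - 452698)/(N(492, U(4)) + (O(1, 8/7) + 304)²) = (-143926 - 452698)/(76/492 + (19 + 304)²) = -596624/(76*(1/492) + 323²) = -596624/(19/123 + 104329) = -596624/12832486/123 = -596624*123/12832486 = -36692376/6416243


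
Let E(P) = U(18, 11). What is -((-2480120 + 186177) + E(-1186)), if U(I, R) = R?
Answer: 2293932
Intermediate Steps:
E(P) = 11
-((-2480120 + 186177) + E(-1186)) = -((-2480120 + 186177) + 11) = -(-2293943 + 11) = -1*(-2293932) = 2293932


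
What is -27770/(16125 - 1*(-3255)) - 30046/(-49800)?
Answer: -80387/96900 ≈ -0.82959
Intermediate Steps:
-27770/(16125 - 1*(-3255)) - 30046/(-49800) = -27770/(16125 + 3255) - 30046*(-1/49800) = -27770/19380 + 181/300 = -27770*1/19380 + 181/300 = -2777/1938 + 181/300 = -80387/96900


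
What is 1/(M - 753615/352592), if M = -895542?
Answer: -352592/315761698479 ≈ -1.1166e-6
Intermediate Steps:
1/(M - 753615/352592) = 1/(-895542 - 753615/352592) = 1/(-315761698479/352592) = -352592/315761698479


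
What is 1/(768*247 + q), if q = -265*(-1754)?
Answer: 1/654506 ≈ 1.5279e-6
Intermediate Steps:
q = 464810
1/(768*247 + q) = 1/(768*247 + 464810) = 1/(189696 + 464810) = 1/654506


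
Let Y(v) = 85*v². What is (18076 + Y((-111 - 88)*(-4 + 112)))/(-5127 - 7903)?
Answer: -19631016758/6515 ≈ -3.0132e+6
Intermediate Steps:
(18076 + Y((-111 - 88)*(-4 + 112)))/(-5127 - 7903) = (18076 + 85*((-111 - 88)*(-4 + 112))²)/(-5127 - 7903) = (18076 + 85*(-199*108)²)/(-13030) = (18076 + 85*(-21492)²)*(-1/13030) = (18076 + 85*461906064)*(-1/13030) = (18076 + 39262015440)*(-1/13030) = 39262033516*(-1/13030) = -19631016758/6515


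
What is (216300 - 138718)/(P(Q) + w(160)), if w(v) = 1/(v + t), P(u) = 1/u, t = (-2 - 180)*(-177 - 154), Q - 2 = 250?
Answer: 196816534488/10109 ≈ 1.9469e+7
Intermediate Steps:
Q = 252 (Q = 2 + 250 = 252)
t = 60242 (t = -182*(-331) = 60242)
w(v) = 1/(60242 + v) (w(v) = 1/(v + 60242) = 1/(60242 + v))
(216300 - 138718)/(P(Q) + w(160)) = (216300 - 138718)/(1/252 + 1/(60242 + 160)) = 77582/(1/252 + 1/60402) = 77582/(10109/2536884) = 77582*(2536884/10109) = 196816534488/10109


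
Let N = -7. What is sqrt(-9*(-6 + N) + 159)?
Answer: 2*sqrt(69) ≈ 16.613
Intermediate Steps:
sqrt(-9*(-6 + N) + 159) = sqrt(-9*(-6 - 7) + 159) = sqrt(-9*(-13) + 159) = sqrt(117 + 159) = sqrt(276) = 2*sqrt(69)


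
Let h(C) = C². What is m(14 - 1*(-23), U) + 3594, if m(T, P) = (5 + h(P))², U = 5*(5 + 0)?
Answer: 400494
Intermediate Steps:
U = 25 (U = 5*5 = 25)
m(T, P) = (5 + P²)²
m(14 - 1*(-23), U) + 3594 = (5 + 25²)² + 3594 = (5 + 625)² + 3594 = 630² + 3594 = 396900 + 3594 = 400494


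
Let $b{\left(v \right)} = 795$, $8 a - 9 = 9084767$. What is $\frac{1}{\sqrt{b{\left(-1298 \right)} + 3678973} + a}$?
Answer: $\frac{1135597}{1289576866641} - \frac{2 \sqrt{919942}}{1289576866641} \approx 8.7911 \cdot 10^{-7}$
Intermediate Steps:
$a = 1135597$ ($a = \frac{9}{8} + \frac{1}{8} \cdot 9084767 = \frac{9}{8} + \frac{9084767}{8} = 1135597$)
$\frac{1}{\sqrt{b{\left(-1298 \right)} + 3678973} + a} = \frac{1}{\sqrt{795 + 3678973} + 1135597} = \frac{1}{\sqrt{3679768} + 1135597} = \frac{1}{2 \sqrt{919942} + 1135597} = \frac{1}{1135597 + 2 \sqrt{919942}}$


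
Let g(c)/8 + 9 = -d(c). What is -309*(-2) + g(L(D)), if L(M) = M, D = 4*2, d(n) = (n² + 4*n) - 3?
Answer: -198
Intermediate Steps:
d(n) = -3 + n² + 4*n
D = 8
g(c) = -48 - 32*c - 8*c² (g(c) = -72 + 8*(-(-3 + c² + 4*c)) = -72 + 8*(3 - c² - 4*c) = -72 + (24 - 32*c - 8*c²) = -48 - 32*c - 8*c²)
-309*(-2) + g(L(D)) = -309*(-2) + (-48 - 32*8 - 8*8²) = 618 + (-48 - 256 - 8*64) = 618 + (-48 - 256 - 512) = 618 - 816 = -198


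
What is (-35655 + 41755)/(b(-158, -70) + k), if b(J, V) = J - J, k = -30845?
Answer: -1220/6169 ≈ -0.19776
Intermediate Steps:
b(J, V) = 0
(-35655 + 41755)/(b(-158, -70) + k) = (-35655 + 41755)/(0 - 30845) = 6100/(-30845) = 6100*(-1/30845) = -1220/6169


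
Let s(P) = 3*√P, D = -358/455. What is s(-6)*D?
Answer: -1074*I*√6/455 ≈ -5.7819*I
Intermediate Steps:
D = -358/455 (D = -358*1/455 = -358/455 ≈ -0.78681)
s(-6)*D = (3*√(-6))*(-358/455) = (3*(I*√6))*(-358/455) = (3*I*√6)*(-358/455) = -1074*I*√6/455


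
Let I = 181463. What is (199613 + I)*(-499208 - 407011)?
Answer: -345338311644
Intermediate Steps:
(199613 + I)*(-499208 - 407011) = (199613 + 181463)*(-499208 - 407011) = 381076*(-906219) = -345338311644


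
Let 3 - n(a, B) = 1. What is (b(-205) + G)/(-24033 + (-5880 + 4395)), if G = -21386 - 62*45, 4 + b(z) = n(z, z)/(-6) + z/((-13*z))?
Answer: 471518/497601 ≈ 0.94758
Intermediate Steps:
n(a, B) = 2 (n(a, B) = 3 - 1*1 = 3 - 1 = 2)
b(z) = -172/39 (b(z) = -4 + (2/(-6) + z/((-13*z))) = -4 + (2*(-⅙) + z*(-1/(13*z))) = -4 + (-⅓ - 1/13) = -4 - 16/39 = -172/39)
G = -24176 (G = -21386 - 2790 = -24176)
(b(-205) + G)/(-24033 + (-5880 + 4395)) = (-172/39 - 24176)/(-24033 + (-5880 + 4395)) = -943036/(39*(-24033 - 1485)) = -943036/39/(-25518) = -943036/39*(-1/25518) = 471518/497601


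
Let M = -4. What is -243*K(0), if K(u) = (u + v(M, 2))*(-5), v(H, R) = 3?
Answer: 3645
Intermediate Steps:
K(u) = -15 - 5*u (K(u) = (u + 3)*(-5) = (3 + u)*(-5) = -15 - 5*u)
-243*K(0) = -243*(-15 - 5*0) = -243*(-15 + 0) = -243*(-15) = 3645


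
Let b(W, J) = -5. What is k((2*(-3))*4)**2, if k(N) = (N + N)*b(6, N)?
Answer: 57600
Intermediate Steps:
k(N) = -10*N (k(N) = (N + N)*(-5) = (2*N)*(-5) = -10*N)
k((2*(-3))*4)**2 = (-10*2*(-3)*4)**2 = (-(-60)*4)**2 = (-10*(-24))**2 = 240**2 = 57600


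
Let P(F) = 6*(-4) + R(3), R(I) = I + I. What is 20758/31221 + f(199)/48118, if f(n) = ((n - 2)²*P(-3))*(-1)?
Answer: 11404318823/751146039 ≈ 15.183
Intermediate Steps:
R(I) = 2*I
P(F) = -18 (P(F) = 6*(-4) + 2*3 = -24 + 6 = -18)
f(n) = 18*(-2 + n)² (f(n) = ((n - 2)²*(-18))*(-1) = ((-2 + n)²*(-18))*(-1) = -18*(-2 + n)²*(-1) = 18*(-2 + n)²)
20758/31221 + f(199)/48118 = 20758/31221 + (18*(-2 + 199)²)/48118 = 20758*(1/31221) + (18*197²)*(1/48118) = 20758/31221 + (18*38809)*(1/48118) = 20758/31221 + 698562*(1/48118) = 20758/31221 + 349281/24059 = 11404318823/751146039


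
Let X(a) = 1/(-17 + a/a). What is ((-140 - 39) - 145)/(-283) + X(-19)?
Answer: 4901/4528 ≈ 1.0824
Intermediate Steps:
X(a) = -1/16 (X(a) = 1/(-17 + 1) = 1/(-16) = -1/16)
((-140 - 39) - 145)/(-283) + X(-19) = ((-140 - 39) - 145)/(-283) - 1/16 = (-179 - 145)*(-1/283) - 1/16 = -324*(-1/283) - 1/16 = 324/283 - 1/16 = 4901/4528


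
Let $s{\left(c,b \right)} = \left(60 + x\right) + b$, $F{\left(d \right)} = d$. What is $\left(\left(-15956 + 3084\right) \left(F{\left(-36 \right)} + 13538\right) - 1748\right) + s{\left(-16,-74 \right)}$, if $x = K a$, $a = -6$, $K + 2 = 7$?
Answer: $-173799536$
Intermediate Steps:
$K = 5$ ($K = -2 + 7 = 5$)
$x = -30$ ($x = 5 \left(-6\right) = -30$)
$s{\left(c,b \right)} = 30 + b$ ($s{\left(c,b \right)} = \left(60 - 30\right) + b = 30 + b$)
$\left(\left(-15956 + 3084\right) \left(F{\left(-36 \right)} + 13538\right) - 1748\right) + s{\left(-16,-74 \right)} = \left(\left(-15956 + 3084\right) \left(-36 + 13538\right) - 1748\right) + \left(30 - 74\right) = \left(\left(-12872\right) 13502 - 1748\right) - 44 = \left(-173797744 - 1748\right) - 44 = -173799492 - 44 = -173799536$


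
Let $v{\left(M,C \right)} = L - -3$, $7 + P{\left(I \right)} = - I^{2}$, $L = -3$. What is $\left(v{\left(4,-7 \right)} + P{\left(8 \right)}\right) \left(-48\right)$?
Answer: $3408$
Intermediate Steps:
$P{\left(I \right)} = -7 - I^{2}$
$v{\left(M,C \right)} = 0$ ($v{\left(M,C \right)} = -3 - -3 = -3 + 3 = 0$)
$\left(v{\left(4,-7 \right)} + P{\left(8 \right)}\right) \left(-48\right) = \left(0 - 71\right) \left(-48\right) = \left(-71\right) \left(-48\right) = 3408$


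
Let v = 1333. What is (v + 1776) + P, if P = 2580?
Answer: 5689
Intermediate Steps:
(v + 1776) + P = (1333 + 1776) + 2580 = 3109 + 2580 = 5689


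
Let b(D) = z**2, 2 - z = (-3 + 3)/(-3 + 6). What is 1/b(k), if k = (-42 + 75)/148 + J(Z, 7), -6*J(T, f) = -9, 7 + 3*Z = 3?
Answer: 1/4 ≈ 0.25000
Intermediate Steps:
Z = -4/3 (Z = -7/3 + (1/3)*3 = -7/3 + 1 = -4/3 ≈ -1.3333)
J(T, f) = 3/2 (J(T, f) = -1/6*(-9) = 3/2)
z = 2 (z = 2 - (-3 + 3)/(-3 + 6) = 2 - 0/3 = 2 - 1*0 = 2 + 0 = 2)
k = 255/148 (k = (-42 + 75)/148 + 3/2 = 33*(1/148) + 3/2 = 33/148 + 3/2 = 255/148 ≈ 1.7230)
b(D) = 4 (b(D) = 2**2 = 4)
1/b(k) = 1/4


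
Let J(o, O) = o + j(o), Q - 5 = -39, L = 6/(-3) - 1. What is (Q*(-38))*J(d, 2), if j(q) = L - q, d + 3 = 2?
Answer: -3876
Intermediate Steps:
d = -1 (d = -3 + 2 = -1)
L = -3 (L = 6*(-⅓) - 1 = -2 - 1 = -3)
Q = -34 (Q = 5 - 39 = -34)
j(q) = -3 - q
J(o, O) = -3 (J(o, O) = o + (-3 - o) = -3)
(Q*(-38))*J(d, 2) = -34*(-38)*(-3) = 1292*(-3) = -3876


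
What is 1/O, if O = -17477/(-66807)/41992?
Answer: 2805359544/17477 ≈ 1.6052e+5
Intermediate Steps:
O = 17477/2805359544 (O = -17477*(-1/66807)*(1/41992) = (17477/66807)*(1/41992) = 17477/2805359544 ≈ 6.2299e-6)
1/O = 1/(17477/2805359544) = 2805359544/17477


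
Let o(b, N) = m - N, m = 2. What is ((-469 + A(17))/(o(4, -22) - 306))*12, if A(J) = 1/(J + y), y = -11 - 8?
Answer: 939/47 ≈ 19.979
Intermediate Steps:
o(b, N) = 2 - N
y = -19
A(J) = 1/(-19 + J) (A(J) = 1/(J - 19) = 1/(-19 + J))
((-469 + A(17))/(o(4, -22) - 306))*12 = ((-469 + 1/(-19 + 17))/((2 - 1*(-22)) - 306))*12 = ((-469 + 1/(-2))/((2 + 22) - 306))*12 = ((-469 - ½)/(24 - 306))*12 = -939/2/(-282)*12 = -939/2*(-1/282)*12 = (313/188)*12 = 939/47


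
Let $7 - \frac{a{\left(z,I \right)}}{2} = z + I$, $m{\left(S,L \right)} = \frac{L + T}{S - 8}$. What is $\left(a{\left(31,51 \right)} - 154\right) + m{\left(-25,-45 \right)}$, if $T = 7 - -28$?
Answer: $- \frac{10022}{33} \approx -303.7$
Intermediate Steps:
$T = 35$ ($T = 7 + 28 = 35$)
$m{\left(S,L \right)} = \frac{35 + L}{-8 + S}$ ($m{\left(S,L \right)} = \frac{L + 35}{S - 8} = \frac{35 + L}{-8 + S}$)
$a{\left(z,I \right)} = 14 - 2 I - 2 z$ ($a{\left(z,I \right)} = 14 - 2 \left(z + I\right) = 14 - 2 \left(I + z\right) = 14 - \left(2 I + 2 z\right) = 14 - 2 I - 2 z$)
$\left(a{\left(31,51 \right)} - 154\right) + m{\left(-25,-45 \right)} = \left(\left(14 - 102 - 62\right) - 154\right) + \frac{35 - 45}{-8 - 25} = \left(\left(14 - 102 - 62\right) - 154\right) + \frac{1}{-33} \left(-10\right) = \left(-150 - 154\right) - - \frac{10}{33} = -304 + \frac{10}{33} = - \frac{10022}{33}$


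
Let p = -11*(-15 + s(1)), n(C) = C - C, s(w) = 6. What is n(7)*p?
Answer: 0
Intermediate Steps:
n(C) = 0
p = 99 (p = -11*(-15 + 6) = -11*(-9) = 99)
n(7)*p = 0*99 = 0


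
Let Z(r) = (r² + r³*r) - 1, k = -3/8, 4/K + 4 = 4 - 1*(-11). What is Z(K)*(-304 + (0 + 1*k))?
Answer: 30313315/117128 ≈ 258.81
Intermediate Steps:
K = 4/11 (K = 4/(-4 + (4 - 1*(-11))) = 4/(-4 + (4 + 11)) = 4/(-4 + 15) = 4/11 ≈ 0.36364)
k = -3/8 (k = -3*⅛ = -3/8 ≈ -0.37500)
Z(r) = -1 + r² + r⁴ (Z(r) = (r² + r⁴) - 1 = -1 + r² + r⁴)
Z(K)*(-304 + (0 + 1*k)) = (-1 + (4/11)² + (4/11)⁴)*(-304 + (0 + 1*(-3/8))) = (-1 + 16/121 + 256/14641)*(-304 + (0 - 3/8)) = -12449*(-304 - 3/8)/14641 = -12449/14641*(-2435/8) = 30313315/117128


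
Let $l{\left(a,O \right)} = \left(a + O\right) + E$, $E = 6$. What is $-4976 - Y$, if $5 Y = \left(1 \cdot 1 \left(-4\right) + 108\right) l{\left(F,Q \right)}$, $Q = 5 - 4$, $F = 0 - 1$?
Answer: $- \frac{25504}{5} \approx -5100.8$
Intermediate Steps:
$F = -1$
$Q = 1$
$l{\left(a,O \right)} = 6 + O + a$ ($l{\left(a,O \right)} = \left(a + O\right) + 6 = \left(O + a\right) + 6 = 6 + O + a$)
$Y = \frac{624}{5}$ ($Y = \frac{\left(1 \cdot 1 \left(-4\right) + 108\right) \left(6 + 1 - 1\right)}{5} = \frac{\left(1 \left(-4\right) + 108\right) 6}{5} = \frac{\left(-4 + 108\right) 6}{5} = \frac{104 \cdot 6}{5} = \frac{1}{5} \cdot 624 = \frac{624}{5} \approx 124.8$)
$-4976 - Y = -4976 - \frac{624}{5} = - \frac{25504}{5}$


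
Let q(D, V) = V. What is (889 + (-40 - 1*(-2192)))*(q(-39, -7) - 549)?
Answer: -1690796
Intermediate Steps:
(889 + (-40 - 1*(-2192)))*(q(-39, -7) - 549) = (889 + (-40 - 1*(-2192)))*(-7 - 549) = (889 + (-40 + 2192))*(-556) = (889 + 2152)*(-556) = 3041*(-556) = -1690796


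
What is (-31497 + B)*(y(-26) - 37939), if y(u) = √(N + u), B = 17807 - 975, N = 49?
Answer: 556375435 - 14665*√23 ≈ 5.5631e+8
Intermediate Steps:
B = 16832
y(u) = √(49 + u)
(-31497 + B)*(y(-26) - 37939) = (-31497 + 16832)*(√(49 - 26) - 37939) = -14665*(√23 - 37939) = -14665*(-37939 + √23) = 556375435 - 14665*√23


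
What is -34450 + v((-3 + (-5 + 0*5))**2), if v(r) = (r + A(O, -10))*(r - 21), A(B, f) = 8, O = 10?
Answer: -31354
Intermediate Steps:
v(r) = (-21 + r)*(8 + r) (v(r) = (r + 8)*(r - 21) = (8 + r)*(-21 + r) = (-21 + r)*(8 + r))
-34450 + v((-3 + (-5 + 0*5))**2) = -34450 + (-168 + ((-3 + (-5 + 0*5))**2)**2 - 13*(-3 + (-5 + 0*5))**2) = -34450 + (-168 + ((-3 + (-5 + 0))**2)**2 - 13*(-3 + (-5 + 0))**2) = -34450 + (-168 + ((-3 - 5)**2)**2 - 13*(-3 - 5)**2) = -34450 + (-168 + ((-8)**2)**2 - 13*(-8)**2) = -34450 + (-168 + 64**2 - 13*64) = -34450 + (-168 + 4096 - 832) = -34450 + 3096 = -31354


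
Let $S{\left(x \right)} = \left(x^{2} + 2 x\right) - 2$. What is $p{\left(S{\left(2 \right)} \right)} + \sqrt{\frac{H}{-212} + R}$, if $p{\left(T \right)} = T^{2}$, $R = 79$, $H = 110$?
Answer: $36 + \frac{\sqrt{881814}}{106} \approx 44.859$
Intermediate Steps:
$S{\left(x \right)} = -2 + x^{2} + 2 x$
$p{\left(S{\left(2 \right)} \right)} + \sqrt{\frac{H}{-212} + R} = \left(-2 + 2^{2} + 2 \cdot 2\right)^{2} + \sqrt{\frac{110}{-212} + 79} = \left(-2 + 4 + 4\right)^{2} + \sqrt{110 \left(- \frac{1}{212}\right) + 79} = 6^{2} + \sqrt{- \frac{55}{106} + 79} = 36 + \sqrt{\frac{8319}{106}} = 36 + \frac{\sqrt{881814}}{106}$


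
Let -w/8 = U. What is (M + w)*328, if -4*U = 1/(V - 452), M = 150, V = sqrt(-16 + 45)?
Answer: 10050033488/204275 - 656*sqrt(29)/204275 ≈ 49199.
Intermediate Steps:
V = sqrt(29) ≈ 5.3852
U = -1/(4*(-452 + sqrt(29))) (U = -1/(4*(sqrt(29) - 452)) = -1/(4*(-452 + sqrt(29))) ≈ 0.00055977)
w = -904/204275 - 2*sqrt(29)/204275 (w = -8*(113/204275 + sqrt(29)/817100) = -904/204275 - 2*sqrt(29)/204275 ≈ -0.0044781)
(M + w)*328 = (150 + (-904/204275 - 2*sqrt(29)/204275))*328 = (30640346/204275 - 2*sqrt(29)/204275)*328 = 10050033488/204275 - 656*sqrt(29)/204275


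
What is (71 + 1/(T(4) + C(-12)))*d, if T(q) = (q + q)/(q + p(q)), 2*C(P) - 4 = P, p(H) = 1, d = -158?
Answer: -66913/6 ≈ -11152.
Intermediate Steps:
C(P) = 2 + P/2
T(q) = 2*q/(1 + q) (T(q) = (q + q)/(q + 1) = (2*q)/(1 + q) = 2*q/(1 + q))
(71 + 1/(T(4) + C(-12)))*d = (71 + 1/(2*4/(1 + 4) + (2 + (½)*(-12))))*(-158) = (71 + 1/(2*4/5 + (2 - 6)))*(-158) = (71 + 1/(2*4*(⅕) - 4))*(-158) = (71 + 1/(8/5 - 4))*(-158) = (71 + 1/(-12/5))*(-158) = (71 - 5/12)*(-158) = (847/12)*(-158) = -66913/6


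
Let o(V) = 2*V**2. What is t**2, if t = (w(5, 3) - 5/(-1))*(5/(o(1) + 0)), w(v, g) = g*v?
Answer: 2500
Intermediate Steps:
t = 50 (t = (3*5 - 5/(-1))*(5/(2*1**2 + 0)) = (15 - 5*(-1))*(5/(2*1 + 0)) = (15 + 5)*(5/(2 + 0)) = 20*(5/2) = 50)
t**2 = 50**2 = 2500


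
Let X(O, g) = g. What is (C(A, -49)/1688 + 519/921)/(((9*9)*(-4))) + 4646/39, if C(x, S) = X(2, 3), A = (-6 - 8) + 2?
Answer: 260020397603/2182725792 ≈ 119.13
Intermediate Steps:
A = -12 (A = -14 + 2 = -12)
C(x, S) = 3
(C(A, -49)/1688 + 519/921)/(((9*9)*(-4))) + 4646/39 = (3/1688 + 519/921)/(((9*9)*(-4))) + 4646/39 = (3*(1/1688) + 519*(1/921))/((81*(-4))) + 4646*(1/39) = (3/1688 + 173/307)/(-324) + 4646/39 = (292945/518216)*(-1/324) + 4646/39 = -292945/167901984 + 4646/39 = 260020397603/2182725792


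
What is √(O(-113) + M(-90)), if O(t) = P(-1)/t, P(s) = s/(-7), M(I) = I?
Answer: I*√56312081/791 ≈ 9.4869*I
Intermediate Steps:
P(s) = -s/7 (P(s) = s*(-⅐) = -s/7)
O(t) = 1/(7*t) (O(t) = (-⅐*(-1))/t = 1/(7*t))
√(O(-113) + M(-90)) = √((⅐)/(-113) - 90) = √((⅐)*(-1/113) - 90) = √(-1/791 - 90) = √(-71191/791) = I*√56312081/791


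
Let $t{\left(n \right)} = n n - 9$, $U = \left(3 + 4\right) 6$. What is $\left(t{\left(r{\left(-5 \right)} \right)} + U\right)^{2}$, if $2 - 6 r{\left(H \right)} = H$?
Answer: $\frac{1530169}{1296} \approx 1180.7$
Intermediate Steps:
$U = 42$ ($U = 7 \cdot 6 = 42$)
$r{\left(H \right)} = \frac{1}{3} - \frac{H}{6}$
$t{\left(n \right)} = -9 + n^{2}$ ($t{\left(n \right)} = n^{2} - 9 = -9 + n^{2}$)
$\left(t{\left(r{\left(-5 \right)} \right)} + U\right)^{2} = \left(\left(-9 + \left(\frac{1}{3} - - \frac{5}{6}\right)^{2}\right) + 42\right)^{2} = \left(\left(-9 + \left(\frac{1}{3} + \frac{5}{6}\right)^{2}\right) + 42\right)^{2} = \left(\left(-9 + \left(\frac{7}{6}\right)^{2}\right) + 42\right)^{2} = \left(\left(-9 + \frac{49}{36}\right) + 42\right)^{2} = \left(- \frac{275}{36} + 42\right)^{2} = \left(\frac{1237}{36}\right)^{2} = \frac{1530169}{1296}$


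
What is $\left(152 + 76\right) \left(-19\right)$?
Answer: $-4332$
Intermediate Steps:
$\left(152 + 76\right) \left(-19\right) = 228 \left(-19\right) = -4332$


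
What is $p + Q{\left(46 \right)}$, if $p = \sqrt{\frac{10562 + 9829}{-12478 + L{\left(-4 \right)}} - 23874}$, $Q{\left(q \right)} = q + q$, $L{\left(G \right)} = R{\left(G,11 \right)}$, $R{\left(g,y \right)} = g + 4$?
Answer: $92 + \frac{i \sqrt{3717447793914}}{12478} \approx 92.0 + 154.52 i$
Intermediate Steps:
$R{\left(g,y \right)} = 4 + g$
$L{\left(G \right)} = 4 + G$
$Q{\left(q \right)} = 2 q$
$p = \frac{i \sqrt{3717447793914}}{12478}$ ($p = \sqrt{\frac{10562 + 9829}{-12478 + \left(4 - 4\right)} - 23874} = \sqrt{\frac{20391}{-12478 + 0} - 23874} = \sqrt{\frac{20391}{-12478} - 23874} = \sqrt{20391 \left(- \frac{1}{12478}\right) - 23874} = \sqrt{- \frac{20391}{12478} - 23874} = \sqrt{- \frac{297920163}{12478}} = \frac{i \sqrt{3717447793914}}{12478} \approx 154.52 i$)
$p + Q{\left(46 \right)} = \frac{i \sqrt{3717447793914}}{12478} + 2 \cdot 46 = \frac{i \sqrt{3717447793914}}{12478} + 92 = 92 + \frac{i \sqrt{3717447793914}}{12478}$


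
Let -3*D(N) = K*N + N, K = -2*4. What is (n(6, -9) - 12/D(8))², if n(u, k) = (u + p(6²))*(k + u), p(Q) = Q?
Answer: 3143529/196 ≈ 16038.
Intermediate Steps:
n(u, k) = (36 + u)*(k + u) (n(u, k) = (u + 6²)*(k + u) = (u + 36)*(k + u) = (36 + u)*(k + u))
K = -8
D(N) = 7*N/3 (D(N) = -(-8*N + N)/3 = -(-7)*N/3 = 7*N/3)
(n(6, -9) - 12/D(8))² = ((6² + 36*(-9) + 36*6 - 9*6) - 12/((7/3)*8))² = ((36 - 324 + 216 - 54) - 12/56/3)² = (-126 - 12*3/56)² = (-126 - 9/14)² = (-1773/14)² = 3143529/196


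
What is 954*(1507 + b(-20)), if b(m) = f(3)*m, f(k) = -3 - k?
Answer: 1552158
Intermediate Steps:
b(m) = -6*m (b(m) = (-3 - 1*3)*m = (-3 - 3)*m = -6*m)
954*(1507 + b(-20)) = 954*(1507 - 6*(-20)) = 954*(1507 + 120) = 954*1627 = 1552158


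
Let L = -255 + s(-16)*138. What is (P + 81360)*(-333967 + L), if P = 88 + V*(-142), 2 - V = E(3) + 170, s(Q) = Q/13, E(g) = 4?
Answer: -35402733536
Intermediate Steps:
s(Q) = Q/13 (s(Q) = Q*(1/13) = Q/13)
L = -5523/13 (L = -255 + ((1/13)*(-16))*138 = -255 - 16/13*138 = -255 - 2208/13 = -5523/13 ≈ -424.85)
V = -172 (V = 2 - (4 + 170) = 2 - 1*174 = 2 - 174 = -172)
P = 24512 (P = 88 - 172*(-142) = 88 + 24424 = 24512)
(P + 81360)*(-333967 + L) = (24512 + 81360)*(-333967 - 5523/13) = 105872*(-4347094/13) = -35402733536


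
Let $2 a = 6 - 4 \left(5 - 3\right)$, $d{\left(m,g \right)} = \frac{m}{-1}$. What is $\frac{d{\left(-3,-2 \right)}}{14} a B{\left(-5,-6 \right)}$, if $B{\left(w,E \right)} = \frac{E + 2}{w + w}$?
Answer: $- \frac{3}{35} \approx -0.085714$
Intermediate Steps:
$d{\left(m,g \right)} = - m$ ($d{\left(m,g \right)} = m \left(-1\right) = - m$)
$B{\left(w,E \right)} = \frac{2 + E}{2 w}$
$a = -1$ ($a = \frac{6 - 4 \left(5 - 3\right)}{2} = \frac{6 - 8}{2} = \frac{1}{2} \left(-2\right) = -1$)
$\frac{d{\left(-3,-2 \right)}}{14} a B{\left(-5,-6 \right)} = \frac{\left(-1\right) \left(-3\right)}{14} \left(-1\right) \frac{2 - 6}{2 \left(-5\right)} = 3 \cdot \frac{1}{14} \left(-1\right) \frac{1}{2} \left(- \frac{1}{5}\right) \left(-4\right) = \frac{3}{14} \left(-1\right) \frac{2}{5} = \left(- \frac{3}{14}\right) \frac{2}{5} = - \frac{3}{35}$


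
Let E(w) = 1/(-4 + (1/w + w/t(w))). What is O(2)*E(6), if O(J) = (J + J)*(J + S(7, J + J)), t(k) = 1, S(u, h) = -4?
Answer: -48/13 ≈ -3.6923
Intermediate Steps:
E(w) = 1/(-4 + w + 1/w) (E(w) = 1/(-4 + (1/w + w/1)) = 1/(-4 + (1/w + w*1)) = 1/(-4 + (1/w + w)) = 1/(-4 + (w + 1/w)) = 1/(-4 + w + 1/w))
O(J) = 2*J*(-4 + J) (O(J) = (J + J)*(J - 4) = (2*J)*(-4 + J) = 2*J*(-4 + J))
O(2)*E(6) = (2*2*(-4 + 2))*(6/(1 + 6² - 4*6)) = (2*2*(-2))*(6/(1 + 36 - 24)) = -48/13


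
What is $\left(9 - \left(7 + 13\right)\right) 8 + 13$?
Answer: $-75$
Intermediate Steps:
$\left(9 - \left(7 + 13\right)\right) 8 + 13 = \left(9 - 20\right) 8 + 13 = \left(-11\right) 8 + 13 = -88 + 13 = -75$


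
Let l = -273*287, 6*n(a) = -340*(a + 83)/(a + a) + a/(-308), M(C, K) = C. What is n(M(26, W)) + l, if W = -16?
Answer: -942579191/12012 ≈ -78470.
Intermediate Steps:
n(a) = -a/1848 - 85*(83 + a)/(3*a) (n(a) = (-340*(a + 83)/(a + a) + a/(-308))/6 = (-340*(83 + a)/(2*a) + a*(-1/308))/6 = (-340*(83 + a)/(2*a) - a/308)/6 = (-170*(83 + a)/a - a/308)/6 = (-a/308 - 170*(83 + a)/a)/6 = -a/1848 - 85*(83 + a)/(3*a))
l = -78351
n(M(26, W)) + l = (1/1848)*(-4345880 - 1*26*(52360 + 26))/26 - 78351 = (1/1848)*(1/26)*(-4345880 - 1*26*52386) - 78351 = (1/1848)*(1/26)*(-4345880 - 1362036) - 78351 = (1/1848)*(1/26)*(-5707916) - 78351 = -1426979/12012 - 78351 = -942579191/12012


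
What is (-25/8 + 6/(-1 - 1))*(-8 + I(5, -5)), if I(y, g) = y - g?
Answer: -49/4 ≈ -12.250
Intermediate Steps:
(-25/8 + 6/(-1 - 1))*(-8 + I(5, -5)) = (-25/8 + 6/(-1 - 1))*(-8 + (5 - 1*(-5))) = (-25*⅛ + 6/(-2))*(-8 + (5 + 5)) = (-25/8 + 6*(-½))*(-8 + 10) = (-25/8 - 3)*2 = -49/8*2 = -49/4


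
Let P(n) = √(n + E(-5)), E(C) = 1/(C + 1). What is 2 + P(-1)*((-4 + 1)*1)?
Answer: 2 - 3*I*√5/2 ≈ 2.0 - 3.3541*I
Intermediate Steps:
E(C) = 1/(1 + C)
P(n) = √(-¼ + n) (P(n) = √(n + 1/(1 - 5)) = √(n + 1/(-4)) = √(n - ¼) = √(-¼ + n))
2 + P(-1)*((-4 + 1)*1) = 2 + (√(-1 + 4*(-1))/2)*((-4 + 1)*1) = 2 + (√(-1 - 4)/2)*(-3*1) = 2 + (√(-5)/2)*(-3) = 2 + ((I*√5)/2)*(-3) = 2 + (I*√5/2)*(-3) = 2 - 3*I*√5/2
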